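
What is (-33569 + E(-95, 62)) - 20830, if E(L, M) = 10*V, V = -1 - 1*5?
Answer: -54459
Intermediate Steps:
V = -6 (V = -1 - 5 = -6)
E(L, M) = -60 (E(L, M) = 10*(-6) = -60)
(-33569 + E(-95, 62)) - 20830 = (-33569 - 60) - 20830 = -33629 - 20830 = -54459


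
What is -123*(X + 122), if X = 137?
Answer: -31857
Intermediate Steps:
-123*(X + 122) = -123*(137 + 122) = -123*259 = -31857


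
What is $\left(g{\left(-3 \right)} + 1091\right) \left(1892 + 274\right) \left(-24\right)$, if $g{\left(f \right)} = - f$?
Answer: $-56870496$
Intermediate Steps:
$\left(g{\left(-3 \right)} + 1091\right) \left(1892 + 274\right) \left(-24\right) = \left(\left(-1\right) \left(-3\right) + 1091\right) \left(1892 + 274\right) \left(-24\right) = \left(3 + 1091\right) 2166 \left(-24\right) = 1094 \cdot 2166 \left(-24\right) = 2369604 \left(-24\right) = -56870496$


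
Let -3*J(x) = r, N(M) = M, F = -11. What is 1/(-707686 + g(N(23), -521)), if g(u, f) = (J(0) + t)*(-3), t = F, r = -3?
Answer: -1/707656 ≈ -1.4131e-6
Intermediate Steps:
J(x) = 1 (J(x) = -⅓*(-3) = 1)
t = -11
g(u, f) = 30 (g(u, f) = (1 - 11)*(-3) = -10*(-3) = 30)
1/(-707686 + g(N(23), -521)) = 1/(-707686 + 30) = 1/(-707656) = -1/707656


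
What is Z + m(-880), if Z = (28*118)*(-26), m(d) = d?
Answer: -86784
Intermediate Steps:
Z = -85904 (Z = 3304*(-26) = -85904)
Z + m(-880) = -85904 - 880 = -86784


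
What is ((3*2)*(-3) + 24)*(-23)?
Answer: -138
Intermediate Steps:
((3*2)*(-3) + 24)*(-23) = (6*(-3) + 24)*(-23) = (-18 + 24)*(-23) = 6*(-23) = -138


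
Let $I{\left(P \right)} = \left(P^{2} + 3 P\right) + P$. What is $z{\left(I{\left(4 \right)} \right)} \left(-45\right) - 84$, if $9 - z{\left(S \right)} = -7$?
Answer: $-804$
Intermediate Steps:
$I{\left(P \right)} = P^{2} + 4 P$
$z{\left(S \right)} = 16$ ($z{\left(S \right)} = 9 - -7 = 9 + 7 = 16$)
$z{\left(I{\left(4 \right)} \right)} \left(-45\right) - 84 = 16 \left(-45\right) - 84 = -720 - 84 = -804$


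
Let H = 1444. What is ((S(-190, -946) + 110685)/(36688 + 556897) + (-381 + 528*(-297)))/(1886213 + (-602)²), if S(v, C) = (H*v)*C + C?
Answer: -4430958426/63559301045 ≈ -0.069714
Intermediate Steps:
S(v, C) = C + 1444*C*v (S(v, C) = (1444*v)*C + C = 1444*C*v + C = C + 1444*C*v)
((S(-190, -946) + 110685)/(36688 + 556897) + (-381 + 528*(-297)))/(1886213 + (-602)²) = ((-946*(1 + 1444*(-190)) + 110685)/(36688 + 556897) + (-381 + 528*(-297)))/(1886213 + (-602)²) = ((-946*(1 - 274360) + 110685)/593585 + (-381 - 156816))/(1886213 + 362404) = ((-946*(-274359) + 110685)*(1/593585) - 157197)/2248617 = ((259543614 + 110685)*(1/593585) - 157197)*(1/2248617) = (259654299*(1/593585) - 157197)*(1/2248617) = (259654299/593585 - 157197)*(1/2248617) = -93050126946/593585*1/2248617 = -4430958426/63559301045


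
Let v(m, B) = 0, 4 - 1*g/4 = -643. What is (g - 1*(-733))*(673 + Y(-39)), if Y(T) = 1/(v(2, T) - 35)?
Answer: 78222834/35 ≈ 2.2349e+6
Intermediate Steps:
g = 2588 (g = 16 - 4*(-643) = 16 + 2572 = 2588)
Y(T) = -1/35 (Y(T) = 1/(0 - 35) = 1/(-35) = -1/35)
(g - 1*(-733))*(673 + Y(-39)) = (2588 - 1*(-733))*(673 - 1/35) = (2588 + 733)*(23554/35) = 3321*(23554/35) = 78222834/35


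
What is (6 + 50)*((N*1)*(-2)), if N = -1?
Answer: 112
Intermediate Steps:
(6 + 50)*((N*1)*(-2)) = (6 + 50)*(-1*1*(-2)) = 56*(-1*(-2)) = 56*2 = 112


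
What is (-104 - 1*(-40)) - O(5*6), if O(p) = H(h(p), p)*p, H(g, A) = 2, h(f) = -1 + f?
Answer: -124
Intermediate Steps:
O(p) = 2*p
(-104 - 1*(-40)) - O(5*6) = (-104 - 1*(-40)) - 2*5*6 = (-104 + 40) - 2*30 = -64 - 1*60 = -64 - 60 = -124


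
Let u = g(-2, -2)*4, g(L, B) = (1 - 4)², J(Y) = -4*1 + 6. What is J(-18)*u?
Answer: 72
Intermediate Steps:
J(Y) = 2 (J(Y) = -4 + 6 = 2)
g(L, B) = 9 (g(L, B) = (-3)² = 9)
u = 36 (u = 9*4 = 36)
J(-18)*u = 2*36 = 72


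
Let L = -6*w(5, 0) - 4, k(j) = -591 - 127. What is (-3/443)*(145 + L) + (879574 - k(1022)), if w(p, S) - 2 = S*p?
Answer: 389968969/443 ≈ 8.8029e+5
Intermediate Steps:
w(p, S) = 2 + S*p
k(j) = -718
L = -16 (L = -6*(2 + 0*5) - 4 = -6*(2 + 0) - 4 = -6*2 - 4 = -12 - 4 = -16)
(-3/443)*(145 + L) + (879574 - k(1022)) = (-3/443)*(145 - 16) + (879574 - 1*(-718)) = -3*1/443*129 + (879574 + 718) = -3/443*129 + 880292 = -387/443 + 880292 = 389968969/443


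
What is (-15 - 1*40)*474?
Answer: -26070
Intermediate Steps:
(-15 - 1*40)*474 = (-15 - 40)*474 = -55*474 = -26070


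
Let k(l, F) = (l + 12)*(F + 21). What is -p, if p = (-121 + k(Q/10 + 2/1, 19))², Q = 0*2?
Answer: -192721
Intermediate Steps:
Q = 0
k(l, F) = (12 + l)*(21 + F)
p = 192721 (p = (-121 + (252 + 12*19 + 21*(0/10 + 2/1) + 19*(0/10 + 2/1)))² = (-121 + (252 + 228 + 21*(0*(⅒) + 2*1) + 19*(0*(⅒) + 2*1)))² = (-121 + (252 + 228 + 21*(0 + 2) + 19*(0 + 2)))² = (-121 + (252 + 228 + 21*2 + 19*2))² = (-121 + (252 + 228 + 42 + 38))² = (-121 + 560)² = 439² = 192721)
-p = -1*192721 = -192721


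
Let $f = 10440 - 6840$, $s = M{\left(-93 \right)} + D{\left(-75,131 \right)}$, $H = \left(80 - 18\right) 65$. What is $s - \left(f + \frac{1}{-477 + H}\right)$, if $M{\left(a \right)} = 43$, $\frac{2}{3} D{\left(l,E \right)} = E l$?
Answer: $- \frac{130000719}{7106} \approx -18295.0$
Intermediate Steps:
$D{\left(l,E \right)} = \frac{3 E l}{2}$
$H = 4030$ ($H = 62 \cdot 65 = 4030$)
$s = - \frac{29389}{2}$ ($s = 43 + \frac{3}{2} \cdot 131 \left(-75\right) = 43 - \frac{29475}{2} = - \frac{29389}{2} \approx -14695.0$)
$f = 3600$ ($f = 10440 - 6840 = 3600$)
$s - \left(f + \frac{1}{-477 + H}\right) = - \frac{29389}{2} - \left(3600 + \frac{1}{-477 + 4030}\right) = - \frac{29389}{2} - \left(3600 + \frac{1}{3553}\right) = - \frac{29389}{2} - \frac{12790801}{3553} = - \frac{130000719}{7106}$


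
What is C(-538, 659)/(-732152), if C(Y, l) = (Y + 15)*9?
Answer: 4707/732152 ≈ 0.0064290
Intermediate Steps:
C(Y, l) = 135 + 9*Y (C(Y, l) = (15 + Y)*9 = 135 + 9*Y)
C(-538, 659)/(-732152) = (135 + 9*(-538))/(-732152) = (135 - 4842)*(-1/732152) = -4707*(-1/732152) = 4707/732152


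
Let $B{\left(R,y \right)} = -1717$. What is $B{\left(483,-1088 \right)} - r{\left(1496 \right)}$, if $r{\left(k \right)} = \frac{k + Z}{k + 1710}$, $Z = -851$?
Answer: $- \frac{5505347}{3206} \approx -1717.2$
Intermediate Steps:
$r{\left(k \right)} = \frac{-851 + k}{1710 + k}$ ($r{\left(k \right)} = \frac{k - 851}{k + 1710} = \frac{-851 + k}{1710 + k}$)
$B{\left(483,-1088 \right)} - r{\left(1496 \right)} = -1717 - \frac{-851 + 1496}{1710 + 1496} = -1717 - \frac{1}{3206} \cdot 645 = -1717 - \frac{645}{3206} = - \frac{5505347}{3206}$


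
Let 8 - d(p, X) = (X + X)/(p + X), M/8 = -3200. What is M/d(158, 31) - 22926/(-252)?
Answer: -3953447/1218 ≈ -3245.9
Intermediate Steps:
M = -25600 (M = 8*(-3200) = -25600)
d(p, X) = 8 - 2*X/(X + p) (d(p, X) = 8 - (X + X)/(p + X) = 8 - 2*X/(X + p))
M/d(158, 31) - 22926/(-252) = -25600*(31 + 158)/(2*(3*31 + 4*158)) - 22926/(-252) = -25600*189/(2*(93 + 632)) - 22926*(-1/252) = -25600/(2*(1/189)*725) + 3821/42 = -25600/1450/189 + 3821/42 = -25600*189/1450 + 3821/42 = -96768/29 + 3821/42 = -3953447/1218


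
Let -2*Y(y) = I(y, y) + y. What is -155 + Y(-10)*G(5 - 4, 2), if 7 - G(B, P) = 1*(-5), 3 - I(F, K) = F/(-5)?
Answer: -101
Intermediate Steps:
I(F, K) = 3 + F/5 (I(F, K) = 3 - F/(-5) = 3 - F*(-1)/5 = 3 - (-1)*F/5 = 3 + F/5)
G(B, P) = 12 (G(B, P) = 7 - (-5) = 7 - 1*(-5) = 7 + 5 = 12)
Y(y) = -3/2 - 3*y/5 (Y(y) = -((3 + y/5) + y)/2 = -(3 + 6*y/5)/2 = -3/2 - 3*y/5)
-155 + Y(-10)*G(5 - 4, 2) = -155 + (-3/2 - ⅗*(-10))*12 = -155 + (-3/2 + 6)*12 = -155 + (9/2)*12 = -155 + 54 = -101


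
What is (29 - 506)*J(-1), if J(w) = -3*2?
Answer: 2862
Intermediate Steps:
J(w) = -6
(29 - 506)*J(-1) = (29 - 506)*(-6) = -477*(-6) = 2862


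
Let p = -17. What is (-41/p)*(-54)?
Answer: -2214/17 ≈ -130.24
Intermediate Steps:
(-41/p)*(-54) = (-41/(-17))*(-54) = -1/17*(-41)*(-54) = (41/17)*(-54) = -2214/17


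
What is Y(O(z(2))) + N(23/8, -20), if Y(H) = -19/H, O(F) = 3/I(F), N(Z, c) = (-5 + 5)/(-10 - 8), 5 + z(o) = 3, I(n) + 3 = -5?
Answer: 152/3 ≈ 50.667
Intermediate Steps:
I(n) = -8 (I(n) = -3 - 5 = -8)
z(o) = -2 (z(o) = -5 + 3 = -2)
N(Z, c) = 0 (N(Z, c) = 0/(-18) = 0*(-1/18) = 0)
O(F) = -3/8 (O(F) = 3/(-8) = 3*(-⅛) = -3/8)
Y(O(z(2))) + N(23/8, -20) = -19/(-3/8) + 0 = -19*(-8/3) + 0 = 152/3 + 0 = 152/3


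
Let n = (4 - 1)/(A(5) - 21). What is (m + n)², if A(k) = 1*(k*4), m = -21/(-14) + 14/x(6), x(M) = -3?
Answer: 1369/36 ≈ 38.028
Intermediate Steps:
m = -19/6 (m = -21/(-14) + 14/(-3) = -21*(-1/14) + 14*(-⅓) = 3/2 - 14/3 = -19/6 ≈ -3.1667)
A(k) = 4*k (A(k) = 1*(4*k) = 4*k)
n = -3 (n = (4 - 1)/(4*5 - 21) = 3/(20 - 21) = 3/(-1) = 3*(-1) = -3)
(m + n)² = (-19/6 - 3)² = (-37/6)² = 1369/36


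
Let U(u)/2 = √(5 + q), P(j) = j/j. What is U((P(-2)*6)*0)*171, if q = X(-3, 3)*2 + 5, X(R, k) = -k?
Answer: 684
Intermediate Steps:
P(j) = 1
q = -1 (q = -1*3*2 + 5 = -3*2 + 5 = -6 + 5 = -1)
U(u) = 4 (U(u) = 2*√(5 - 1) = 2*√4 = 2*2 = 4)
U((P(-2)*6)*0)*171 = 4*171 = 684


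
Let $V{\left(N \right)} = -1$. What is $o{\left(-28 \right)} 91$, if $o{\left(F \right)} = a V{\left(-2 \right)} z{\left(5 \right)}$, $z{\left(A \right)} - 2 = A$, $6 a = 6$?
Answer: $-637$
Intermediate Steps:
$a = 1$ ($a = \frac{1}{6} \cdot 6 = 1$)
$z{\left(A \right)} = 2 + A$
$o{\left(F \right)} = -7$ ($o{\left(F \right)} = 1 \left(-1\right) \left(2 + 5\right) = \left(-1\right) 7 = -7$)
$o{\left(-28 \right)} 91 = \left(-7\right) 91 = -637$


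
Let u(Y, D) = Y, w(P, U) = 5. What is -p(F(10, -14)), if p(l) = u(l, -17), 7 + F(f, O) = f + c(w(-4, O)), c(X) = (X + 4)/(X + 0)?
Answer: -24/5 ≈ -4.8000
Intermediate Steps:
c(X) = (4 + X)/X
F(f, O) = -26/5 + f (F(f, O) = -7 + (f + (4 + 5)/5) = -7 + (f + (⅕)*9) = -7 + (f + 9/5) = -7 + (9/5 + f) = -26/5 + f)
p(l) = l
-p(F(10, -14)) = -(-26/5 + 10) = -1*24/5 = -24/5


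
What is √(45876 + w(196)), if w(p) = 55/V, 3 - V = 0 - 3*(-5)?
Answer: √1651371/6 ≈ 214.18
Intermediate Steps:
V = -12 (V = 3 - (0 - 3*(-5)) = 3 - (0 + 15) = 3 - 1*15 = 3 - 15 = -12)
w(p) = -55/12 (w(p) = 55/(-12) = 55*(-1/12) = -55/12)
√(45876 + w(196)) = √(45876 - 55/12) = √(550457/12) = √1651371/6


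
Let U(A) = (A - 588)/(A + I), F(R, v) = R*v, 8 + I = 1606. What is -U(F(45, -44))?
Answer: -1284/191 ≈ -6.7225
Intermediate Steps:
I = 1598 (I = -8 + 1606 = 1598)
U(A) = (-588 + A)/(1598 + A) (U(A) = (A - 588)/(A + 1598) = (-588 + A)/(1598 + A))
-U(F(45, -44)) = -(-588 + 45*(-44))/(1598 + 45*(-44)) = -(-588 - 1980)/(1598 - 1980) = -(-2568)/(-382) = -(-1)*(-2568)/382 = -1*1284/191 = -1284/191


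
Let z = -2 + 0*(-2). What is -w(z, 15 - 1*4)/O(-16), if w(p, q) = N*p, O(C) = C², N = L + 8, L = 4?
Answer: 3/32 ≈ 0.093750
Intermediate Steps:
z = -2 (z = -2 + 0 = -2)
N = 12 (N = 4 + 8 = 12)
w(p, q) = 12*p
-w(z, 15 - 1*4)/O(-16) = -12*(-2)/((-16)²) = -(-24)/256 = -1*(-3/32) = 3/32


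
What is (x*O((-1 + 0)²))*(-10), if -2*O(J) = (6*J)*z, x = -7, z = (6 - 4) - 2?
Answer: 0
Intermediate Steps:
z = 0 (z = 2 - 2 = 0)
O(J) = 0 (O(J) = -6*J*0/2 = -½*0 = 0)
(x*O((-1 + 0)²))*(-10) = -7*0*(-10) = 0*(-10) = 0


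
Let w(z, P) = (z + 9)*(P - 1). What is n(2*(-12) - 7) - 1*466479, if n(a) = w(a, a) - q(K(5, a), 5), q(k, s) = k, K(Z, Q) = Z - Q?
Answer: -465811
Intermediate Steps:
w(z, P) = (-1 + P)*(9 + z) (w(z, P) = (9 + z)*(-1 + P) = (-1 + P)*(9 + z))
n(a) = -14 + a² + 9*a (n(a) = (-9 - a + 9*a + a*a) - (5 - a) = (-9 - a + 9*a + a²) + (-5 + a) = (-9 + a² + 8*a) + (-5 + a) = -14 + a² + 9*a)
n(2*(-12) - 7) - 1*466479 = (-14 + (2*(-12) - 7)² + 9*(2*(-12) - 7)) - 1*466479 = (-14 + (-24 - 7)² + 9*(-24 - 7)) - 466479 = (-14 + (-31)² + 9*(-31)) - 466479 = (-14 + 961 - 279) - 466479 = 668 - 466479 = -465811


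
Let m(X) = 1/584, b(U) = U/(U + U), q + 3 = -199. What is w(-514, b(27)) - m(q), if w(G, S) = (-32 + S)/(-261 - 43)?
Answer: 4523/44384 ≈ 0.10191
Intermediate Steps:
q = -202 (q = -3 - 199 = -202)
b(U) = ½ (b(U) = U/((2*U)) = U*(1/(2*U)) = ½)
w(G, S) = 2/19 - S/304 (w(G, S) = (-32 + S)/(-304) = (-32 + S)*(-1/304) = 2/19 - S/304)
m(X) = 1/584
w(-514, b(27)) - m(q) = (2/19 - 1/304*½) - 1*1/584 = (2/19 - 1/608) - 1/584 = 63/608 - 1/584 = 4523/44384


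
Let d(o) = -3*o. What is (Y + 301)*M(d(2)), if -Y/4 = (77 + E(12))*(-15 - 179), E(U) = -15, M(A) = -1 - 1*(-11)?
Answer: 484130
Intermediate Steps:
M(A) = 10 (M(A) = -1 + 11 = 10)
Y = 48112 (Y = -4*(77 - 15)*(-15 - 179) = -248*(-194) = -4*(-12028) = 48112)
(Y + 301)*M(d(2)) = (48112 + 301)*10 = 48413*10 = 484130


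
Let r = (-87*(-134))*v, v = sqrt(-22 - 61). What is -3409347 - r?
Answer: -3409347 - 11658*I*sqrt(83) ≈ -3.4093e+6 - 1.0621e+5*I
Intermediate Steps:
v = I*sqrt(83) (v = sqrt(-83) = I*sqrt(83) ≈ 9.1104*I)
r = 11658*I*sqrt(83) (r = (-87*(-134))*(I*sqrt(83)) = 11658*(I*sqrt(83)) = 11658*I*sqrt(83) ≈ 1.0621e+5*I)
-3409347 - r = -3409347 - 11658*I*sqrt(83)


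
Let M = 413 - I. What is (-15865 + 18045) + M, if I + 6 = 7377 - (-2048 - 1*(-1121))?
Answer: -5705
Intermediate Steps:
I = 8298 (I = -6 + (7377 - (-2048 - 1*(-1121))) = -6 + (7377 - (-2048 + 1121)) = -6 + (7377 - 1*(-927)) = -6 + (7377 + 927) = -6 + 8304 = 8298)
M = -7885 (M = 413 - 1*8298 = 413 - 8298 = -7885)
(-15865 + 18045) + M = (-15865 + 18045) - 7885 = 2180 - 7885 = -5705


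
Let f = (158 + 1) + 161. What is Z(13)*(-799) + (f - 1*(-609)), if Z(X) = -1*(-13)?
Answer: -9458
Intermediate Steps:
f = 320 (f = 159 + 161 = 320)
Z(X) = 13
Z(13)*(-799) + (f - 1*(-609)) = 13*(-799) + (320 - 1*(-609)) = -10387 + (320 + 609) = -10387 + 929 = -9458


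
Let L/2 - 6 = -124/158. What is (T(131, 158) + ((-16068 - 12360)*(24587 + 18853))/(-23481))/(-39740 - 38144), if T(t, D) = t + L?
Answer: -10868936277/16052749124 ≈ -0.67708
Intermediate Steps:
L = 824/79 (L = 12 + 2*(-124/158) = 12 + 2*(-124*1/158) = 12 + 2*(-62/79) = 12 - 124/79 = 824/79 ≈ 10.430)
T(t, D) = 824/79 + t (T(t, D) = t + 824/79 = 824/79 + t)
(T(131, 158) + ((-16068 - 12360)*(24587 + 18853))/(-23481))/(-39740 - 38144) = ((824/79 + 131) + ((-16068 - 12360)*(24587 + 18853))/(-23481))/(-39740 - 38144) = (11173/79 - 28428*43440*(-1/23481))/(-77884) = (11173/79 - 1234912320*(-1/23481))*(-1/77884) = (11173/79 + 137212480/2609)*(-1/77884) = (10868936277/206111)*(-1/77884) = -10868936277/16052749124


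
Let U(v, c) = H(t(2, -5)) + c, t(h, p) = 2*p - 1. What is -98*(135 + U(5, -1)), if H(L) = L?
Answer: -12054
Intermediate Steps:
t(h, p) = -1 + 2*p
U(v, c) = -11 + c (U(v, c) = (-1 + 2*(-5)) + c = (-1 - 10) + c = -11 + c)
-98*(135 + U(5, -1)) = -98*(135 + (-11 - 1)) = -98*(135 - 12) = -98*123 = -12054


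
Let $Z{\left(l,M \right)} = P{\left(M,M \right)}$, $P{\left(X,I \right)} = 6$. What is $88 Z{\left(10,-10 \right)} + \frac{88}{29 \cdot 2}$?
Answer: $\frac{15356}{29} \approx 529.52$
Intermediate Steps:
$Z{\left(l,M \right)} = 6$
$88 Z{\left(10,-10 \right)} + \frac{88}{29 \cdot 2} = 88 \cdot 6 + \frac{88}{29 \cdot 2} = 528 + \frac{88}{58} = 528 + 88 \cdot \frac{1}{58} = 528 + \frac{44}{29} = \frac{15356}{29}$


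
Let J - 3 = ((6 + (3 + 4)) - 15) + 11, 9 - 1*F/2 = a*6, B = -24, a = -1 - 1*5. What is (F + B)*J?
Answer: 792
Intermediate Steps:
a = -6 (a = -1 - 5 = -6)
F = 90 (F = 18 - (-12)*6 = 18 - 2*(-36) = 18 + 72 = 90)
J = 12 (J = 3 + (((6 + (3 + 4)) - 15) + 11) = 3 + (((6 + 7) - 15) + 11) = 3 + ((13 - 15) + 11) = 3 + (-2 + 11) = 3 + 9 = 12)
(F + B)*J = (90 - 24)*12 = 66*12 = 792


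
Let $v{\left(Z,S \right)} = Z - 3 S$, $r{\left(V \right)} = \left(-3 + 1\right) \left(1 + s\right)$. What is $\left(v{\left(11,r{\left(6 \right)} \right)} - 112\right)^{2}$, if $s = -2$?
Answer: $11449$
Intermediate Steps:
$r{\left(V \right)} = 2$ ($r{\left(V \right)} = \left(-3 + 1\right) \left(1 - 2\right) = \left(-2\right) \left(-1\right) = 2$)
$\left(v{\left(11,r{\left(6 \right)} \right)} - 112\right)^{2} = \left(\left(11 - 6\right) - 112\right)^{2} = \left(5 - 112\right)^{2} = \left(-107\right)^{2} = 11449$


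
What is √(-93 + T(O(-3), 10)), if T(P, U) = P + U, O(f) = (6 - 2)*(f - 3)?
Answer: I*√107 ≈ 10.344*I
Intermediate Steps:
O(f) = -12 + 4*f (O(f) = 4*(-3 + f) = -12 + 4*f)
√(-93 + T(O(-3), 10)) = √(-93 + ((-12 + 4*(-3)) + 10)) = √(-93 + ((-12 - 12) + 10)) = √(-93 + (-24 + 10)) = √(-93 - 14) = √(-107) = I*√107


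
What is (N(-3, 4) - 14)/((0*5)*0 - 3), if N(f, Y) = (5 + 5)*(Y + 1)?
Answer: -12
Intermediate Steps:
N(f, Y) = 10 + 10*Y (N(f, Y) = 10*(1 + Y) = 10 + 10*Y)
(N(-3, 4) - 14)/((0*5)*0 - 3) = ((10 + 10*4) - 14)/((0*5)*0 - 3) = ((10 + 40) - 14)/(0*0 - 3) = (50 - 14)/(0 - 3) = 36/(-3) = -⅓*36 = -12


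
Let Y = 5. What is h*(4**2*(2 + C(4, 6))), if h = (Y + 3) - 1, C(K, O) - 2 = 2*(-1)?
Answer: 224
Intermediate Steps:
C(K, O) = 0 (C(K, O) = 2 + 2*(-1) = 2 - 2 = 0)
h = 7 (h = (5 + 3) - 1 = 8 - 1 = 7)
h*(4**2*(2 + C(4, 6))) = 7*(4**2*(2 + 0)) = 7*(16*2) = 7*32 = 224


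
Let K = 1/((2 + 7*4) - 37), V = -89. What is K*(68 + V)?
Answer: 3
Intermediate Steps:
K = -⅐ (K = 1/((2 + 28) - 37) = 1/(30 - 37) = 1/(-7) = -⅐ ≈ -0.14286)
K*(68 + V) = -(68 - 89)/7 = -⅐*(-21) = 3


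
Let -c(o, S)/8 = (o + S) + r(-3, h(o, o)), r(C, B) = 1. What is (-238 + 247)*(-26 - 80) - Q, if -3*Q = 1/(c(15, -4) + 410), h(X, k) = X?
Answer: -898667/942 ≈ -954.00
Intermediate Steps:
c(o, S) = -8 - 8*S - 8*o (c(o, S) = -8*((o + S) + 1) = -8*((S + o) + 1) = -8*(1 + S + o) = -8 - 8*S - 8*o)
Q = -1/942 (Q = -1/(3*((-8 - 8*(-4) - 8*15) + 410)) = -1/(3*((-8 + 32 - 120) + 410)) = -1/(3*(-96 + 410)) = -1/3/314 = -1/3*1/314 = -1/942 ≈ -0.0010616)
(-238 + 247)*(-26 - 80) - Q = (-238 + 247)*(-26 - 80) - 1*(-1/942) = 9*(-106) + 1/942 = -954 + 1/942 = -898667/942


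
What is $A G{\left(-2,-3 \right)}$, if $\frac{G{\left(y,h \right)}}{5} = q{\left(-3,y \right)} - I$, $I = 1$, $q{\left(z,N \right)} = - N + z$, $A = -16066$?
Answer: $160660$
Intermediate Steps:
$q{\left(z,N \right)} = z - N$
$G{\left(y,h \right)} = -20 - 5 y$ ($G{\left(y,h \right)} = 5 \left(\left(-3 - y\right) - 1\right) = 5 \left(-4 - y\right) = -20 - 5 y$)
$A G{\left(-2,-3 \right)} = - 16066 \left(-20 - -10\right) = - 16066 \left(-20 + 10\right) = \left(-16066\right) \left(-10\right) = 160660$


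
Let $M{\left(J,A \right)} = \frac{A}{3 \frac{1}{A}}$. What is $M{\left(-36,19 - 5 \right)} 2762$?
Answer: $\frac{541352}{3} \approx 1.8045 \cdot 10^{5}$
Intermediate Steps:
$M{\left(J,A \right)} = \frac{A^{2}}{3}$ ($M{\left(J,A \right)} = A \frac{A}{3} = \frac{A^{2}}{3}$)
$M{\left(-36,19 - 5 \right)} 2762 = \frac{\left(19 - 5\right)^{2}}{3} \cdot 2762 = \frac{14^{2}}{3} \cdot 2762 = \frac{1}{3} \cdot 196 \cdot 2762 = \frac{196}{3} \cdot 2762 = \frac{541352}{3}$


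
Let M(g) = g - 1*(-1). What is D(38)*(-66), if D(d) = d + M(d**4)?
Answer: -137621550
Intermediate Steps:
M(g) = 1 + g (M(g) = g + 1 = 1 + g)
D(d) = 1 + d + d**4 (D(d) = d + (1 + d**4) = 1 + d + d**4)
D(38)*(-66) = (1 + 38 + 38**4)*(-66) = (1 + 38 + 2085136)*(-66) = 2085175*(-66) = -137621550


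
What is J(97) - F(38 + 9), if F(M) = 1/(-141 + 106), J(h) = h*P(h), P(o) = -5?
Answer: -16974/35 ≈ -484.97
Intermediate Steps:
J(h) = -5*h (J(h) = h*(-5) = -5*h)
F(M) = -1/35 (F(M) = 1/(-35) = -1/35)
J(97) - F(38 + 9) = -5*97 - 1*(-1/35) = -485 + 1/35 = -16974/35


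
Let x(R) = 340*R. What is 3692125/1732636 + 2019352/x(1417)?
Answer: 1319398488593/208687343020 ≈ 6.3224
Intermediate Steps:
3692125/1732636 + 2019352/x(1417) = 3692125/1732636 + 2019352/((340*1417)) = 3692125*(1/1732636) + 2019352/481780 = 3692125/1732636 + 2019352*(1/481780) = 3692125/1732636 + 504838/120445 = 1319398488593/208687343020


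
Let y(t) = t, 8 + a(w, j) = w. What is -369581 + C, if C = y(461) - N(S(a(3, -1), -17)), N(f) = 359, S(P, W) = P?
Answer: -369479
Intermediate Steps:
a(w, j) = -8 + w
C = 102 (C = 461 - 1*359 = 461 - 359 = 102)
-369581 + C = -369581 + 102 = -369479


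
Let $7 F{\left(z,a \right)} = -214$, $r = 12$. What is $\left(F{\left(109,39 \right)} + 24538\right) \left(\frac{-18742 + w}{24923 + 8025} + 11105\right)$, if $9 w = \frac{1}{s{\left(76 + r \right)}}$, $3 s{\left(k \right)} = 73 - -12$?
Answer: $\frac{1333767385747336}{4901015} \approx 2.7214 \cdot 10^{8}$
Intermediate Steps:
$F{\left(z,a \right)} = - \frac{214}{7}$ ($F{\left(z,a \right)} = \frac{1}{7} \left(-214\right) = - \frac{214}{7}$)
$s{\left(k \right)} = \frac{85}{3}$ ($s{\left(k \right)} = \frac{73 - -12}{3} = \frac{73 + 12}{3} = \frac{1}{3} \cdot 85 = \frac{85}{3}$)
$w = \frac{1}{255}$ ($w = \frac{1}{9 \cdot \frac{85}{3}} = \frac{1}{9} \cdot \frac{3}{85} = \frac{1}{255} \approx 0.0039216$)
$\left(F{\left(109,39 \right)} + 24538\right) \left(\frac{-18742 + w}{24923 + 8025} + 11105\right) = \left(- \frac{214}{7} + 24538\right) \left(\frac{-18742 + \frac{1}{255}}{24923 + 8025} + 11105\right) = \frac{171552 \left(- \frac{4779209}{255 \cdot 32948} + 11105\right)}{7} = \frac{171552 \left(\left(- \frac{4779209}{255}\right) \frac{1}{32948} + 11105\right)}{7} = \frac{171552 \left(- \frac{4779209}{8401740} + 11105\right)}{7} = \frac{171552}{7} \cdot \frac{93296543491}{8401740} = \frac{1333767385747336}{4901015}$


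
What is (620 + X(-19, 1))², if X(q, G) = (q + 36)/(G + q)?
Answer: 124166449/324 ≈ 3.8323e+5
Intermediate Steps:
X(q, G) = (36 + q)/(G + q)
(620 + X(-19, 1))² = (620 + (36 - 19)/(1 - 19))² = (620 + 17/(-18))² = (620 - 1/18*17)² = (620 - 17/18)² = (11143/18)² = 124166449/324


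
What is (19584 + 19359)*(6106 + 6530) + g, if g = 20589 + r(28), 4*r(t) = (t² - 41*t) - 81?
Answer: 1968416903/4 ≈ 4.9210e+8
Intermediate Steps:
r(t) = -81/4 - 41*t/4 + t²/4 (r(t) = ((t² - 41*t) - 81)/4 = (-81 + t² - 41*t)/4 = -81/4 - 41*t/4 + t²/4)
g = 81911/4 (g = 20589 + (-81/4 - 41/4*28 + (¼)*28²) = 20589 + (-81/4 - 287 + (¼)*784) = 20589 + (-81/4 - 287 + 196) = 20589 - 445/4 = 81911/4 ≈ 20478.)
(19584 + 19359)*(6106 + 6530) + g = (19584 + 19359)*(6106 + 6530) + 81911/4 = 38943*12636 + 81911/4 = 492083748 + 81911/4 = 1968416903/4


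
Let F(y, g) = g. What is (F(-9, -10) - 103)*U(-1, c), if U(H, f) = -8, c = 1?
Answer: 904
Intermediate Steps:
(F(-9, -10) - 103)*U(-1, c) = (-10 - 103)*(-8) = -113*(-8) = 904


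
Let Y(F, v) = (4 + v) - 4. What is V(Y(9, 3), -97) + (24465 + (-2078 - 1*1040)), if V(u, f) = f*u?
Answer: 21056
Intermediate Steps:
Y(F, v) = v
V(Y(9, 3), -97) + (24465 + (-2078 - 1*1040)) = -97*3 + (24465 + (-2078 - 1*1040)) = -291 + (24465 + (-2078 - 1040)) = -291 + (24465 - 3118) = -291 + 21347 = 21056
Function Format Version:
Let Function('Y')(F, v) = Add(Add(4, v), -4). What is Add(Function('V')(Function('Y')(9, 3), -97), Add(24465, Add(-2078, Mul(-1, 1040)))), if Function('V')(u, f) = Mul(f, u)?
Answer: 21056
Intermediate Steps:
Function('Y')(F, v) = v
Add(Function('V')(Function('Y')(9, 3), -97), Add(24465, Add(-2078, Mul(-1, 1040)))) = Add(Mul(-97, 3), Add(24465, Add(-2078, Mul(-1, 1040)))) = Add(-291, Add(24465, Add(-2078, -1040))) = Add(-291, Add(24465, -3118)) = Add(-291, 21347) = 21056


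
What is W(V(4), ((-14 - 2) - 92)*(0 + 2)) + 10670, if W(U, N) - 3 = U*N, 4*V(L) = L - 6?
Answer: 10781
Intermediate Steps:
V(L) = -3/2 + L/4 (V(L) = (L - 6)/4 = (-6 + L)/4 = -3/2 + L/4)
W(U, N) = 3 + N*U (W(U, N) = 3 + U*N = 3 + N*U)
W(V(4), ((-14 - 2) - 92)*(0 + 2)) + 10670 = (3 + (((-14 - 2) - 92)*(0 + 2))*(-3/2 + (1/4)*4)) + 10670 = (3 + ((-16 - 92)*2)*(-3/2 + 1)) + 10670 = (3 - 108*2*(-1/2)) + 10670 = (3 - 216*(-1/2)) + 10670 = (3 + 108) + 10670 = 111 + 10670 = 10781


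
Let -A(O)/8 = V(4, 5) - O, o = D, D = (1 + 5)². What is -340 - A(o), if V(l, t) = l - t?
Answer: -636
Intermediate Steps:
D = 36 (D = 6² = 36)
o = 36
A(O) = 8 + 8*O (A(O) = -8*((4 - 1*5) - O) = -8*((4 - 5) - O) = -8*(-1 - O) = 8 + 8*O)
-340 - A(o) = -340 - (8 + 8*36) = -340 - (8 + 288) = -340 - 1*296 = -340 - 296 = -636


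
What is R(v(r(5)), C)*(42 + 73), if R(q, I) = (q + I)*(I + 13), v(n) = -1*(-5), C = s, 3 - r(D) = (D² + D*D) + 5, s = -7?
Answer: -1380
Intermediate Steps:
r(D) = -2 - 2*D² (r(D) = 3 - ((D² + D*D) + 5) = 3 - ((D² + D²) + 5) = 3 - (2*D² + 5) = 3 - (5 + 2*D²) = 3 + (-5 - 2*D²) = -2 - 2*D²)
C = -7
v(n) = 5
R(q, I) = (13 + I)*(I + q) (R(q, I) = (I + q)*(13 + I) = (13 + I)*(I + q))
R(v(r(5)), C)*(42 + 73) = ((-7)² + 13*(-7) + 13*5 - 7*5)*(42 + 73) = (49 - 91 + 65 - 35)*115 = -12*115 = -1380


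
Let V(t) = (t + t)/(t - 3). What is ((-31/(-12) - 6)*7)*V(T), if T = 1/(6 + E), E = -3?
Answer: 287/48 ≈ 5.9792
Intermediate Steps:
T = ⅓ (T = 1/(6 - 3) = 1/3 = ⅓ ≈ 0.33333)
V(t) = 2*t/(-3 + t) (V(t) = (2*t)/(-3 + t) = 2*t/(-3 + t))
((-31/(-12) - 6)*7)*V(T) = ((-31/(-12) - 6)*7)*(2*(⅓)/(-3 + ⅓)) = ((-31*(-1/12) - 6)*7)*(2*(⅓)/(-8/3)) = ((31/12 - 6)*7)*(2*(⅓)*(-3/8)) = -41/12*7*(-¼) = -287/12*(-¼) = 287/48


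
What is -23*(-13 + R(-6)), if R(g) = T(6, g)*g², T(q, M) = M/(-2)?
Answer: -2185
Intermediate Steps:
T(q, M) = -M/2 (T(q, M) = M*(-½) = -M/2)
R(g) = -g³/2 (R(g) = (-g/2)*g² = -g³/2)
-23*(-13 + R(-6)) = -23*(-13 - ½*(-6)³) = -23*(-13 - ½*(-216)) = -23*(-13 + 108) = -23*95 = -2185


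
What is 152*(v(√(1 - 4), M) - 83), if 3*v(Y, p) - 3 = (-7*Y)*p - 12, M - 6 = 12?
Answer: -13072 - 6384*I*√3 ≈ -13072.0 - 11057.0*I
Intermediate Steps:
M = 18 (M = 6 + 12 = 18)
v(Y, p) = -3 - 7*Y*p/3 (v(Y, p) = 1 + ((-7*Y)*p - 12)/3 = 1 + (-7*Y*p - 12)/3 = 1 + (-12 - 7*Y*p)/3 = 1 + (-4 - 7*Y*p/3) = -3 - 7*Y*p/3)
152*(v(√(1 - 4), M) - 83) = 152*((-3 - 7/3*√(1 - 4)*18) - 83) = 152*((-3 - 7/3*√(-3)*18) - 83) = 152*((-3 - 7/3*I*√3*18) - 83) = 152*((-3 - 42*I*√3) - 83) = 152*(-86 - 42*I*√3) = -13072 - 6384*I*√3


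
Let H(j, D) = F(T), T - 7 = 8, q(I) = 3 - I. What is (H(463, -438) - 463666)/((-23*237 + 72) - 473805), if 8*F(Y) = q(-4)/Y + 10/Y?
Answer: 55639903/57502080 ≈ 0.96762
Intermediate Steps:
T = 15 (T = 7 + 8 = 15)
F(Y) = 17/(8*Y) (F(Y) = ((3 - 1*(-4))/Y + 10/Y)/8 = ((3 + 4)/Y + 10/Y)/8 = (7/Y + 10/Y)/8 = (17/Y)/8 = 17/(8*Y))
H(j, D) = 17/120 (H(j, D) = (17/8)/15 = (17/8)*(1/15) = 17/120)
(H(463, -438) - 463666)/((-23*237 + 72) - 473805) = (17/120 - 463666)/((-23*237 + 72) - 473805) = -55639903/(120*((-5451 + 72) - 473805)) = -55639903/(120*(-5379 - 473805)) = -55639903/120/(-479184) = -55639903/120*(-1/479184) = 55639903/57502080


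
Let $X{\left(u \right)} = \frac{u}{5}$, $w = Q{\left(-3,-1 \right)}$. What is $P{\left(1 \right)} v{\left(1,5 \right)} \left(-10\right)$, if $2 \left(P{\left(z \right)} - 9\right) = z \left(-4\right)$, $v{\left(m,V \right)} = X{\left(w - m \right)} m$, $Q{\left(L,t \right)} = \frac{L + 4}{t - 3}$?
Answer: $\frac{35}{2} \approx 17.5$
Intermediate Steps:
$Q{\left(L,t \right)} = \frac{4 + L}{-3 + t}$
$w = - \frac{1}{4}$ ($w = \frac{4 - 3}{-3 - 1} = \frac{1}{-4} \cdot 1 = \left(- \frac{1}{4}\right) 1 = - \frac{1}{4} \approx -0.25$)
$X{\left(u \right)} = \frac{u}{5}$ ($X{\left(u \right)} = u \frac{1}{5} = \frac{u}{5}$)
$v{\left(m,V \right)} = m \left(- \frac{1}{20} - \frac{m}{5}\right)$ ($v{\left(m,V \right)} = \frac{- \frac{1}{4} - m}{5} m = \left(- \frac{1}{20} - \frac{m}{5}\right) m = m \left(- \frac{1}{20} - \frac{m}{5}\right)$)
$P{\left(z \right)} = 9 - 2 z$ ($P{\left(z \right)} = 9 + \frac{z \left(-4\right)}{2} = 9 + \frac{\left(-4\right) z}{2} = 9 - 2 z$)
$P{\left(1 \right)} v{\left(1,5 \right)} \left(-10\right) = \left(9 - 2\right) \left(\left(- \frac{1}{20}\right) 1 \left(1 + 4 \cdot 1\right)\right) \left(-10\right) = \left(9 - 2\right) \left(\left(- \frac{1}{20}\right) 1 \left(1 + 4\right)\right) \left(-10\right) = 7 \left(\left(- \frac{1}{20}\right) 1 \cdot 5\right) \left(-10\right) = 7 \left(- \frac{1}{4}\right) \left(-10\right) = \left(- \frac{7}{4}\right) \left(-10\right) = \frac{35}{2}$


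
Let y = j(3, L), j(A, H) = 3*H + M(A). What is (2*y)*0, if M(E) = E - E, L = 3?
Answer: 0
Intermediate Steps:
M(E) = 0
j(A, H) = 3*H (j(A, H) = 3*H + 0 = 3*H)
y = 9 (y = 3*3 = 9)
(2*y)*0 = (2*9)*0 = 18*0 = 0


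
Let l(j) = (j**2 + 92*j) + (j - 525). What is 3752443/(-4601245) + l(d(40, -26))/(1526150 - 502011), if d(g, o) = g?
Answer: -3820960251802/4712314453055 ≈ -0.81085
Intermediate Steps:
l(j) = -525 + j**2 + 93*j (l(j) = (j**2 + 92*j) + (-525 + j) = -525 + j**2 + 93*j)
3752443/(-4601245) + l(d(40, -26))/(1526150 - 502011) = 3752443/(-4601245) + (-525 + 40**2 + 93*40)/(1526150 - 502011) = 3752443*(-1/4601245) + (-525 + 1600 + 3720)/1024139 = -3752443/4601245 + 4795*(1/1024139) = -3752443/4601245 + 4795/1024139 = -3820960251802/4712314453055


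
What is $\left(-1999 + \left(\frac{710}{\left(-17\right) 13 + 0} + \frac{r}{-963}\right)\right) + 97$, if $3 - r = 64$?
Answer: $- \frac{405459595}{212823} \approx -1905.1$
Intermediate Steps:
$r = -61$ ($r = 3 - 64 = -61$)
$\left(-1999 + \left(\frac{710}{\left(-17\right) 13 + 0} + \frac{r}{-963}\right)\right) + 97 = \left(-1999 + \left(\frac{710}{\left(-17\right) 13 + 0} - \frac{61}{-963}\right)\right) + 97 = \left(-1999 + \left(\frac{710}{-221 + 0} - - \frac{61}{963}\right)\right) + 97 = \left(-1999 + \left(\frac{710}{-221} + \frac{61}{963}\right)\right) + 97 = \left(-1999 + \left(710 \left(- \frac{1}{221}\right) + \frac{61}{963}\right)\right) + 97 = \left(-1999 + \left(- \frac{710}{221} + \frac{61}{963}\right)\right) + 97 = \left(-1999 - \frac{670249}{212823}\right) + 97 = - \frac{426103426}{212823} + 97 = - \frac{405459595}{212823}$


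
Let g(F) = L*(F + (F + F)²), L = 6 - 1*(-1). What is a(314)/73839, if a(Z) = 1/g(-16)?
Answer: 1/521007984 ≈ 1.9194e-9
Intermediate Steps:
L = 7 (L = 6 + 1 = 7)
g(F) = 7*F + 28*F² (g(F) = 7*(F + (F + F)²) = 7*(F + (2*F)²) = 7*(F + 4*F²) = 7*F + 28*F²)
a(Z) = 1/7056 (a(Z) = 1/(7*(-16)*(1 + 4*(-16))) = 1/(7*(-16)*(1 - 64)) = 1/(7*(-16)*(-63)) = 1/7056)
a(314)/73839 = (1/7056)/73839 = (1/7056)*(1/73839) = 1/521007984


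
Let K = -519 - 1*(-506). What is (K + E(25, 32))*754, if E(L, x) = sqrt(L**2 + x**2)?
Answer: -9802 + 754*sqrt(1649) ≈ 20816.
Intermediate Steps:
K = -13 (K = -519 + 506 = -13)
(K + E(25, 32))*754 = (-13 + sqrt(25**2 + 32**2))*754 = (-13 + sqrt(625 + 1024))*754 = (-13 + sqrt(1649))*754 = -9802 + 754*sqrt(1649)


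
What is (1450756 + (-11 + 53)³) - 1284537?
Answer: 240307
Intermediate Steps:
(1450756 + (-11 + 53)³) - 1284537 = (1450756 + 42³) - 1284537 = (1450756 + 74088) - 1284537 = 1524844 - 1284537 = 240307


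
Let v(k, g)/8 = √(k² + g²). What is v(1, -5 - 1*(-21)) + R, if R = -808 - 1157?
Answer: -1965 + 8*√257 ≈ -1836.8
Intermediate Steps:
R = -1965
v(k, g) = 8*√(g² + k²) (v(k, g) = 8*√(k² + g²) = 8*√(g² + k²))
v(1, -5 - 1*(-21)) + R = 8*√((-5 - 1*(-21))² + 1²) - 1965 = 8*√((-5 + 21)² + 1) - 1965 = 8*√(16² + 1) - 1965 = 8*√(256 + 1) - 1965 = 8*√257 - 1965 = -1965 + 8*√257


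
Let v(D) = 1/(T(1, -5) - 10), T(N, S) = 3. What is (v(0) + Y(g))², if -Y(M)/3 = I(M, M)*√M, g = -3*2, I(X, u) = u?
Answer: (-1 + 126*I*√6)²/49 ≈ -1944.0 - 12.597*I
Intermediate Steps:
g = -6
v(D) = -⅐ (v(D) = 1/(3 - 10) = 1/(-7) = -⅐)
Y(M) = -3*M^(3/2) (Y(M) = -3*M*√M = -3*M^(3/2))
(v(0) + Y(g))² = (-⅐ - (-18)*I*√6)² = (-⅐ + 18*I*√6)²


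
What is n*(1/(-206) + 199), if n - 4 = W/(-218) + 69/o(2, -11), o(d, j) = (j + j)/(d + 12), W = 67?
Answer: -3953323927/493988 ≈ -8002.9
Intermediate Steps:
o(d, j) = 2*j/(12 + d) (o(d, j) = (2*j)/(12 + d) = 2*j/(12 + d))
n = -96439/2398 (n = 4 + (67/(-218) + 69/((2*(-11)/(12 + 2)))) = 4 + (67*(-1/218) + 69/((2*(-11)/14))) = 4 + (-67/218 + 69/((2*(-11)*(1/14)))) = 4 + (-67/218 + 69/(-11/7)) = 4 + (-67/218 + 69*(-7/11)) = 4 + (-67/218 - 483/11) = 4 - 106031/2398 = -96439/2398 ≈ -40.216)
n*(1/(-206) + 199) = -96439*(1/(-206) + 199)/2398 = -96439*(-1/206 + 199)/2398 = -96439/2398*40993/206 = -3953323927/493988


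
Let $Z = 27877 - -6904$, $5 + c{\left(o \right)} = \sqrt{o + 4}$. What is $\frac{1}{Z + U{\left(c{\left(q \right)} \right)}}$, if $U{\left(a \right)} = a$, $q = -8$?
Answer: $\frac{8694}{302342545} - \frac{i}{604685090} \approx 2.8755 \cdot 10^{-5} - 1.6538 \cdot 10^{-9} i$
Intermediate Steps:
$c{\left(o \right)} = -5 + \sqrt{4 + o}$ ($c{\left(o \right)} = -5 + \sqrt{o + 4} = -5 + \sqrt{4 + o}$)
$Z = 34781$ ($Z = 27877 + 6904 = 34781$)
$\frac{1}{Z + U{\left(c{\left(q \right)} \right)}} = \frac{1}{34781 - \left(5 - \sqrt{4 - 8}\right)} = \frac{1}{34781 - \left(5 - \sqrt{-4}\right)} = \frac{1}{34781 - \left(5 - 2 i\right)} = \frac{1}{34776 + 2 i} = \frac{34776 - 2 i}{1209370180}$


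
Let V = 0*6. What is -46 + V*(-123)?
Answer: -46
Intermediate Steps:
V = 0
-46 + V*(-123) = -46 + 0*(-123) = -46 + 0 = -46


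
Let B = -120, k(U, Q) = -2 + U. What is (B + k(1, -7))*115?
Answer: -13915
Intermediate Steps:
(B + k(1, -7))*115 = (-120 + (-2 + 1))*115 = (-120 - 1)*115 = -121*115 = -13915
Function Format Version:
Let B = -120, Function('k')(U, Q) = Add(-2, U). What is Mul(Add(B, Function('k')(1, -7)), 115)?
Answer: -13915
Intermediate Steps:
Mul(Add(B, Function('k')(1, -7)), 115) = Mul(Add(-120, Add(-2, 1)), 115) = Mul(Add(-120, -1), 115) = Mul(-121, 115) = -13915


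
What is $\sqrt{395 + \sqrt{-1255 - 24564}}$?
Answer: $\sqrt{395 + i \sqrt{25819}} \approx 20.266 + 3.9643 i$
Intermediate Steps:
$\sqrt{395 + \sqrt{-1255 - 24564}} = \sqrt{395 + \sqrt{-25819}} = \sqrt{395 + i \sqrt{25819}}$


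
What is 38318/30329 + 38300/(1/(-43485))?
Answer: -50512206401182/30329 ≈ -1.6655e+9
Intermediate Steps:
38318/30329 + 38300/(1/(-43485)) = 38318*(1/30329) + 38300/(-1/43485) = 38318/30329 + 38300*(-43485) = 38318/30329 - 1665475500 = -50512206401182/30329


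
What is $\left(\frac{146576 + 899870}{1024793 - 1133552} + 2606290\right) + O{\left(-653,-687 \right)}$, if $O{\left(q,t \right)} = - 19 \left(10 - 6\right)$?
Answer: $\frac{283448181980}{108759} \approx 2.6062 \cdot 10^{6}$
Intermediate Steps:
$O{\left(q,t \right)} = -76$ ($O{\left(q,t \right)} = \left(-19\right) 4 = -76$)
$\left(\frac{146576 + 899870}{1024793 - 1133552} + 2606290\right) + O{\left(-653,-687 \right)} = \left(\frac{146576 + 899870}{1024793 - 1133552} + 2606290\right) - 76 = \left(\frac{1046446}{-108759} + 2606290\right) - 76 = \left(1046446 \left(- \frac{1}{108759}\right) + 2606290\right) - 76 = \left(- \frac{1046446}{108759} + 2606290\right) - 76 = \frac{283456447664}{108759} - 76 = \frac{283448181980}{108759}$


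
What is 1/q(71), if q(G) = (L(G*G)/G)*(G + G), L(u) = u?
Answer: 1/10082 ≈ 9.9187e-5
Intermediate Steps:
q(G) = 2*G**2 (q(G) = ((G*G)/G)*(G + G) = (G**2/G)*(2*G) = G*(2*G) = 2*G**2)
1/q(71) = 1/(2*71**2) = 1/(2*5041) = 1/10082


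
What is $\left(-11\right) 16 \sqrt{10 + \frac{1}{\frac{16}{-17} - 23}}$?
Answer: $- \frac{16 \sqrt{1649571}}{37} \approx -555.4$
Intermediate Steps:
$\left(-11\right) 16 \sqrt{10 + \frac{1}{\frac{16}{-17} - 23}} = - 176 \sqrt{10 + \frac{1}{16 \left(- \frac{1}{17}\right) - 23}} = - 176 \sqrt{10 + \frac{1}{- \frac{16}{17} - 23}} = - 176 \sqrt{10 + \frac{1}{- \frac{407}{17}}} = - 176 \sqrt{10 - \frac{17}{407}} = - 176 \sqrt{\frac{4053}{407}} = - 176 \frac{\sqrt{1649571}}{407} = - \frac{16 \sqrt{1649571}}{37}$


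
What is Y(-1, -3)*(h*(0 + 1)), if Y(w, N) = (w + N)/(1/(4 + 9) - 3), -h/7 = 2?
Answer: -364/19 ≈ -19.158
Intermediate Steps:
h = -14 (h = -7*2 = -14)
Y(w, N) = -13*N/38 - 13*w/38 (Y(w, N) = (N + w)/(1/13 - 3) = (N + w)/(-38/13) = (N + w)*(-13/38) = -13*N/38 - 13*w/38)
Y(-1, -3)*(h*(0 + 1)) = (-13/38*(-3) - 13/38*(-1))*(-14*(0 + 1)) = (39/38 + 13/38)*(-14*1) = (26/19)*(-14) = -364/19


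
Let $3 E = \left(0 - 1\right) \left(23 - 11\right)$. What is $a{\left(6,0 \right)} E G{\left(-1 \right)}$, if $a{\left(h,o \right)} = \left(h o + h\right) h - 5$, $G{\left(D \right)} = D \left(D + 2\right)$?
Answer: $124$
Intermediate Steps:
$G{\left(D \right)} = D \left(2 + D\right)$
$E = -4$ ($E = \frac{\left(0 - 1\right) \left(23 - 11\right)}{3} = \frac{\left(-1\right) 12}{3} = \frac{1}{3} \left(-12\right) = -4$)
$a{\left(h,o \right)} = -5 + h \left(h + h o\right)$ ($a{\left(h,o \right)} = \left(h + h o\right) h - 5 = h \left(h + h o\right) - 5 = -5 + h \left(h + h o\right)$)
$a{\left(6,0 \right)} E G{\left(-1 \right)} = \left(-5 + 6^{2} + 0 \cdot 6^{2}\right) \left(-4\right) \left(- (2 - 1)\right) = \left(-5 + 36 + 0 \cdot 36\right) \left(-4\right) \left(\left(-1\right) 1\right) = \left(-5 + 36 + 0\right) \left(-4\right) \left(-1\right) = 31 \left(-4\right) \left(-1\right) = \left(-124\right) \left(-1\right) = 124$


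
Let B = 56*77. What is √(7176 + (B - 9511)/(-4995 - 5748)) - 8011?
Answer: -8011 + √92028079609/3581 ≈ -7926.3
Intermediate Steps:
B = 4312
√(7176 + (B - 9511)/(-4995 - 5748)) - 8011 = √(7176 + (4312 - 9511)/(-4995 - 5748)) - 8011 = √(7176 - 5199/(-10743)) - 8011 = √(7176 - 5199*(-1/10743)) - 8011 = √(7176 + 1733/3581) - 8011 = √(25698989/3581) - 8011 = √92028079609/3581 - 8011 = -8011 + √92028079609/3581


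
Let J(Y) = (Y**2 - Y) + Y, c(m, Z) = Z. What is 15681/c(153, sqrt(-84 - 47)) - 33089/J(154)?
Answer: -4727/3388 - 15681*I*sqrt(131)/131 ≈ -1.3952 - 1370.1*I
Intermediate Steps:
J(Y) = Y**2
15681/c(153, sqrt(-84 - 47)) - 33089/J(154) = 15681/(sqrt(-84 - 47)) - 33089/(154**2) = 15681/(sqrt(-131)) - 33089/23716 = 15681/((I*sqrt(131))) - 33089*1/23716 = 15681*(-I*sqrt(131)/131) - 4727/3388 = -15681*I*sqrt(131)/131 - 4727/3388 = -4727/3388 - 15681*I*sqrt(131)/131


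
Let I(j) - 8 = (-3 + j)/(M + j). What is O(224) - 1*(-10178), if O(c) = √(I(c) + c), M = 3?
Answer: 10178 + √12004895/227 ≈ 10193.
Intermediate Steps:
I(j) = 8 + (-3 + j)/(3 + j)
O(c) = √(c + 3*(7 + 3*c)/(3 + c)) (O(c) = √(3*(7 + 3*c)/(3 + c) + c) = √(c + 3*(7 + 3*c)/(3 + c)))
O(224) - 1*(-10178) = √((21 + 224² + 12*224)/(3 + 224)) - 1*(-10178) = √((21 + 50176 + 2688)/227) + 10178 = √((1/227)*52885) + 10178 = √(52885/227) + 10178 = √12004895/227 + 10178 = 10178 + √12004895/227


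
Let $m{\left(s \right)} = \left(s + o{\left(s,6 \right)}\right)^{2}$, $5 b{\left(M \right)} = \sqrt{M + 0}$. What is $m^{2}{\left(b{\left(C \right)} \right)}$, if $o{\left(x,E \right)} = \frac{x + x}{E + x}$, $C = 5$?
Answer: $\frac{3269663561}{25665642025} - \frac{109253592 \sqrt{5}}{25665642025} \approx 0.11788$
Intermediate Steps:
$o{\left(x,E \right)} = \frac{2 x}{E + x}$
$b{\left(M \right)} = \frac{\sqrt{M}}{5}$ ($b{\left(M \right)} = \frac{\sqrt{M + 0}}{5} = \frac{\sqrt{M}}{5}$)
$m{\left(s \right)} = \left(s + \frac{2 s}{6 + s}\right)^{2}$
$m^{2}{\left(b{\left(C \right)} \right)} = \left(\frac{\left(\frac{\sqrt{5}}{5}\right)^{2} \left(8 + \frac{\sqrt{5}}{5}\right)^{2}}{\left(6 + \frac{\sqrt{5}}{5}\right)^{2}}\right)^{2} = \left(\frac{\left(8 + \frac{\sqrt{5}}{5}\right)^{2}}{5 \left(6 + \frac{\sqrt{5}}{5}\right)^{2}}\right)^{2} = \frac{\left(8 + \frac{\sqrt{5}}{5}\right)^{4}}{25 \left(6 + \frac{\sqrt{5}}{5}\right)^{4}}$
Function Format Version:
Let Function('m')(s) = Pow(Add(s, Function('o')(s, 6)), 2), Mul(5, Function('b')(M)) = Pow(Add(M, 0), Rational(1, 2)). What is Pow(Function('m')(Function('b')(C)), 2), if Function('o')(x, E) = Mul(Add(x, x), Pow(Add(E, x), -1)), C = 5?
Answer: Add(Rational(3269663561, 25665642025), Mul(Rational(-109253592, 25665642025), Pow(5, Rational(1, 2)))) ≈ 0.11788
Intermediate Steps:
Function('o')(x, E) = Mul(2, x, Pow(Add(E, x), -1)) (Function('o')(x, E) = Mul(Mul(2, x), Pow(Add(E, x), -1)) = Mul(2, x, Pow(Add(E, x), -1)))
Function('b')(M) = Mul(Rational(1, 5), Pow(M, Rational(1, 2))) (Function('b')(M) = Mul(Rational(1, 5), Pow(Add(M, 0), Rational(1, 2))) = Mul(Rational(1, 5), Pow(M, Rational(1, 2))))
Function('m')(s) = Pow(Add(s, Mul(2, s, Pow(Add(6, s), -1))), 2)
Pow(Function('m')(Function('b')(C)), 2) = Pow(Mul(Pow(Mul(Rational(1, 5), Pow(5, Rational(1, 2))), 2), Pow(Add(6, Mul(Rational(1, 5), Pow(5, Rational(1, 2)))), -2), Pow(Add(8, Mul(Rational(1, 5), Pow(5, Rational(1, 2)))), 2)), 2) = Pow(Mul(Rational(1, 5), Pow(Add(6, Mul(Rational(1, 5), Pow(5, Rational(1, 2)))), -2), Pow(Add(8, Mul(Rational(1, 5), Pow(5, Rational(1, 2)))), 2)), 2) = Mul(Rational(1, 25), Pow(Add(6, Mul(Rational(1, 5), Pow(5, Rational(1, 2)))), -4), Pow(Add(8, Mul(Rational(1, 5), Pow(5, Rational(1, 2)))), 4))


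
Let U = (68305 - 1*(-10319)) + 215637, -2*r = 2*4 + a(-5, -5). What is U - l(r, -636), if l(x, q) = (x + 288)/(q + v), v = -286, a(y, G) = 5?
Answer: 542617847/1844 ≈ 2.9426e+5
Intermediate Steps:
r = -13/2 (r = -(2*4 + 5)/2 = -(8 + 5)/2 = -½*13 = -13/2 ≈ -6.5000)
l(x, q) = (288 + x)/(-286 + q) (l(x, q) = (x + 288)/(q - 286) = (288 + x)/(-286 + q))
U = 294261 (U = (68305 + 10319) + 215637 = 78624 + 215637 = 294261)
U - l(r, -636) = 294261 - (288 - 13/2)/(-286 - 636) = 294261 - 563/((-922)*2) = 294261 - (-1)*563/(922*2) = 294261 - 1*(-563/1844) = 294261 + 563/1844 = 542617847/1844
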